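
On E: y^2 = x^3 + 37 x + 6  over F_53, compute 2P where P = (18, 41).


Doubling: s = (3 x1^2 + a) / (2 y1)
s = (3*18^2 + 37) / (2*41) mod 53 = 22
x3 = s^2 - 2 x1 mod 53 = 22^2 - 2*18 = 24
y3 = s (x1 - x3) - y1 mod 53 = 22 * (18 - 24) - 41 = 39

2P = (24, 39)


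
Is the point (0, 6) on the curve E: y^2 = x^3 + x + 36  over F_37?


Check whether y^2 = x^3 + 1 x + 36 (mod 37) for (x, y) = (0, 6).
LHS: y^2 = 6^2 mod 37 = 36
RHS: x^3 + 1 x + 36 = 0^3 + 1*0 + 36 mod 37 = 36
LHS = RHS

Yes, on the curve


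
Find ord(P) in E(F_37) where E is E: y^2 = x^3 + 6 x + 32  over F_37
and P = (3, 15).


Compute successive multiples of P until we hit O:
  1P = (3, 15)
  2P = (20, 7)
  3P = (26, 35)
  4P = (4, 34)
  5P = (21, 13)
  6P = (29, 29)
  7P = (32, 32)
  8P = (36, 32)
  ... (continuing to 34P)
  34P = O

ord(P) = 34


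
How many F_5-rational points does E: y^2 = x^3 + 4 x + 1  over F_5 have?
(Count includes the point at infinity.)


For each x in F_5, count y with y^2 = x^3 + 4 x + 1 mod 5:
  x = 0: RHS = 1, y in [1, 4]  -> 2 point(s)
  x = 1: RHS = 1, y in [1, 4]  -> 2 point(s)
  x = 3: RHS = 0, y in [0]  -> 1 point(s)
  x = 4: RHS = 1, y in [1, 4]  -> 2 point(s)
Affine points: 7. Add the point at infinity: total = 8.

#E(F_5) = 8


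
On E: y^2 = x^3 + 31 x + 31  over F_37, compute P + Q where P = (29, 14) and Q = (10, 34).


P != Q, so use the chord formula.
s = (y2 - y1) / (x2 - x1) = (20) / (18) mod 37 = 34
x3 = s^2 - x1 - x2 mod 37 = 34^2 - 29 - 10 = 7
y3 = s (x1 - x3) - y1 mod 37 = 34 * (29 - 7) - 14 = 31

P + Q = (7, 31)


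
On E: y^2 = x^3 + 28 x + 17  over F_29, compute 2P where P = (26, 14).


k = 2 = 10_2 (binary, LSB first: 01)
Double-and-add from P = (26, 14):
  bit 0 = 0: acc unchanged = O
  bit 1 = 1: acc = O + (15, 19) = (15, 19)

2P = (15, 19)


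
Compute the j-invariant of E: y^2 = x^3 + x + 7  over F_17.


Delta = -16(4 a^3 + 27 b^2) mod 17 = 1
-1728 * (4 a)^3 = -1728 * (4*1)^3 mod 17 = 10
j = 10 * 1^(-1) mod 17 = 10

j = 10 (mod 17)


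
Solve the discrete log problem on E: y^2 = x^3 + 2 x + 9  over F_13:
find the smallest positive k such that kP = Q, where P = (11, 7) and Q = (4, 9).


Enumerate multiples of P until we hit Q = (4, 9):
  1P = (11, 7)
  2P = (5, 12)
  3P = (6, 4)
  4P = (0, 10)
  5P = (1, 8)
  6P = (4, 4)
  7P = (8, 11)
  8P = (3, 4)
  9P = (3, 9)
  10P = (8, 2)
  11P = (4, 9)
Match found at i = 11.

k = 11


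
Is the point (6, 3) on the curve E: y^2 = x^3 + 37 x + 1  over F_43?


Check whether y^2 = x^3 + 37 x + 1 (mod 43) for (x, y) = (6, 3).
LHS: y^2 = 3^2 mod 43 = 9
RHS: x^3 + 37 x + 1 = 6^3 + 37*6 + 1 mod 43 = 9
LHS = RHS

Yes, on the curve


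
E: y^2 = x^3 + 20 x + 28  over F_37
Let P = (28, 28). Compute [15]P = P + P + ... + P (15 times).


k = 15 = 1111_2 (binary, LSB first: 1111)
Double-and-add from P = (28, 28):
  bit 0 = 1: acc = O + (28, 28) = (28, 28)
  bit 1 = 1: acc = (28, 28) + (8, 21) = (31, 32)
  bit 2 = 1: acc = (31, 32) + (25, 13) = (27, 30)
  bit 3 = 1: acc = (27, 30) + (23, 36) = (17, 29)

15P = (17, 29)


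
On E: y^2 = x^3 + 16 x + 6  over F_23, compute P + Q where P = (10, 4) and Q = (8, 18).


P != Q, so use the chord formula.
s = (y2 - y1) / (x2 - x1) = (14) / (21) mod 23 = 16
x3 = s^2 - x1 - x2 mod 23 = 16^2 - 10 - 8 = 8
y3 = s (x1 - x3) - y1 mod 23 = 16 * (10 - 8) - 4 = 5

P + Q = (8, 5)


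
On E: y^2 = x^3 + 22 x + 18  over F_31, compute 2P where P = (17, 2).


Doubling: s = (3 x1^2 + a) / (2 y1)
s = (3*17^2 + 22) / (2*2) mod 31 = 13
x3 = s^2 - 2 x1 mod 31 = 13^2 - 2*17 = 11
y3 = s (x1 - x3) - y1 mod 31 = 13 * (17 - 11) - 2 = 14

2P = (11, 14)


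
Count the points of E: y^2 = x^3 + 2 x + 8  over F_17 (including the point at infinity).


For each x in F_17, count y with y^2 = x^3 + 2 x + 8 mod 17:
  x = 0: RHS = 8, y in [5, 12]  -> 2 point(s)
  x = 6: RHS = 15, y in [7, 10]  -> 2 point(s)
  x = 7: RHS = 8, y in [5, 12]  -> 2 point(s)
  x = 8: RHS = 9, y in [3, 14]  -> 2 point(s)
  x = 10: RHS = 8, y in [5, 12]  -> 2 point(s)
  x = 11: RHS = 1, y in [1, 16]  -> 2 point(s)
  x = 12: RHS = 9, y in [3, 14]  -> 2 point(s)
  x = 13: RHS = 4, y in [2, 15]  -> 2 point(s)
  x = 14: RHS = 9, y in [3, 14]  -> 2 point(s)
  x = 15: RHS = 13, y in [8, 9]  -> 2 point(s)
Affine points: 20. Add the point at infinity: total = 21.

#E(F_17) = 21


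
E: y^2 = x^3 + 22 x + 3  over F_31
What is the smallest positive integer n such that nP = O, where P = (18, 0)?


Compute successive multiples of P until we hit O:
  1P = (18, 0)
  2P = O

ord(P) = 2


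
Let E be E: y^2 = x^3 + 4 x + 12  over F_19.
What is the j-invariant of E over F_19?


Delta = -16(4 a^3 + 27 b^2) mod 19 = 6
-1728 * (4 a)^3 = -1728 * (4*4)^3 mod 19 = 11
j = 11 * 6^(-1) mod 19 = 5

j = 5 (mod 19)


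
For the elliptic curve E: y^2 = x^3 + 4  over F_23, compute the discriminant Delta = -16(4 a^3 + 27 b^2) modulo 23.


4 a^3 + 27 b^2 = 4*0^3 + 27*4^2 = 0 + 432 = 432
Delta = -16 * (432) = -6912
Delta mod 23 = 11

Delta = 11 (mod 23)


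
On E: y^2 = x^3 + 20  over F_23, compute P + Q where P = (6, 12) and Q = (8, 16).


P != Q, so use the chord formula.
s = (y2 - y1) / (x2 - x1) = (4) / (2) mod 23 = 2
x3 = s^2 - x1 - x2 mod 23 = 2^2 - 6 - 8 = 13
y3 = s (x1 - x3) - y1 mod 23 = 2 * (6 - 13) - 12 = 20

P + Q = (13, 20)


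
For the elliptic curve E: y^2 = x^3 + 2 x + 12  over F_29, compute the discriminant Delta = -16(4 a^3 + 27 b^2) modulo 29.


4 a^3 + 27 b^2 = 4*2^3 + 27*12^2 = 32 + 3888 = 3920
Delta = -16 * (3920) = -62720
Delta mod 29 = 7

Delta = 7 (mod 29)


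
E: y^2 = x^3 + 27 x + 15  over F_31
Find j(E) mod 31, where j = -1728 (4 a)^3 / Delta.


Delta = -16(4 a^3 + 27 b^2) mod 31 = 20
-1728 * (4 a)^3 = -1728 * (4*27)^3 mod 31 = 30
j = 30 * 20^(-1) mod 31 = 17

j = 17 (mod 31)


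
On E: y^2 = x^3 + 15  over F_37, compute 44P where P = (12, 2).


k = 44 = 101100_2 (binary, LSB first: 001101)
Double-and-add from P = (12, 2):
  bit 0 = 0: acc unchanged = O
  bit 1 = 0: acc unchanged = O
  bit 2 = 1: acc = O + (21, 27) = (21, 27)
  bit 3 = 1: acc = (21, 27) + (31, 24) = (1, 4)
  bit 4 = 0: acc unchanged = (1, 4)
  bit 5 = 1: acc = (1, 4) + (10, 33) = (14, 24)

44P = (14, 24)


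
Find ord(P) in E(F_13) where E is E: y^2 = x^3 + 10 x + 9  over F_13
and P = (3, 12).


Compute successive multiples of P until we hit O:
  1P = (3, 12)
  2P = (8, 9)
  3P = (6, 8)
  4P = (0, 10)
  5P = (9, 10)
  6P = (4, 10)
  7P = (10, 2)
  8P = (10, 11)
  ... (continuing to 15P)
  15P = O

ord(P) = 15


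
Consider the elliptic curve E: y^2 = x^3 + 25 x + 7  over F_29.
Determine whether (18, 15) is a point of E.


Check whether y^2 = x^3 + 25 x + 7 (mod 29) for (x, y) = (18, 15).
LHS: y^2 = 15^2 mod 29 = 22
RHS: x^3 + 25 x + 7 = 18^3 + 25*18 + 7 mod 29 = 25
LHS != RHS

No, not on the curve


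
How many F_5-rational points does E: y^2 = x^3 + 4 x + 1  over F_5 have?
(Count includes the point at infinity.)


For each x in F_5, count y with y^2 = x^3 + 4 x + 1 mod 5:
  x = 0: RHS = 1, y in [1, 4]  -> 2 point(s)
  x = 1: RHS = 1, y in [1, 4]  -> 2 point(s)
  x = 3: RHS = 0, y in [0]  -> 1 point(s)
  x = 4: RHS = 1, y in [1, 4]  -> 2 point(s)
Affine points: 7. Add the point at infinity: total = 8.

#E(F_5) = 8


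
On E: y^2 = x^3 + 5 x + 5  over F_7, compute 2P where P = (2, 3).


Doubling: s = (3 x1^2 + a) / (2 y1)
s = (3*2^2 + 5) / (2*3) mod 7 = 4
x3 = s^2 - 2 x1 mod 7 = 4^2 - 2*2 = 5
y3 = s (x1 - x3) - y1 mod 7 = 4 * (2 - 5) - 3 = 6

2P = (5, 6)


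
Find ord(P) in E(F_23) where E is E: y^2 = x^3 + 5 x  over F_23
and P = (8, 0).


Compute successive multiples of P until we hit O:
  1P = (8, 0)
  2P = O

ord(P) = 2


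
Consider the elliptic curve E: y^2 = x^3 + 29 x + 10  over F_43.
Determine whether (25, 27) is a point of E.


Check whether y^2 = x^3 + 29 x + 10 (mod 43) for (x, y) = (25, 27).
LHS: y^2 = 27^2 mod 43 = 41
RHS: x^3 + 29 x + 10 = 25^3 + 29*25 + 10 mod 43 = 20
LHS != RHS

No, not on the curve


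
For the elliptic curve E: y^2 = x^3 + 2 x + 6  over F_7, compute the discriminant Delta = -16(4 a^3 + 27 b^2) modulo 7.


4 a^3 + 27 b^2 = 4*2^3 + 27*6^2 = 32 + 972 = 1004
Delta = -16 * (1004) = -16064
Delta mod 7 = 1

Delta = 1 (mod 7)


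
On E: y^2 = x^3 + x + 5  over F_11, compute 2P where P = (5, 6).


Doubling: s = (3 x1^2 + a) / (2 y1)
s = (3*5^2 + 1) / (2*6) mod 11 = 10
x3 = s^2 - 2 x1 mod 11 = 10^2 - 2*5 = 2
y3 = s (x1 - x3) - y1 mod 11 = 10 * (5 - 2) - 6 = 2

2P = (2, 2)


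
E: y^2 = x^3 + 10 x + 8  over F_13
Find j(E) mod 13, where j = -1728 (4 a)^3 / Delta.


Delta = -16(4 a^3 + 27 b^2) mod 13 = 2
-1728 * (4 a)^3 = -1728 * (4*10)^3 mod 13 = 1
j = 1 * 2^(-1) mod 13 = 7

j = 7 (mod 13)


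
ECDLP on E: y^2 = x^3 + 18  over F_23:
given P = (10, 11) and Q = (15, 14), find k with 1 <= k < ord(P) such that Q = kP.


Enumerate multiples of P until we hit Q = (15, 14):
  1P = (10, 11)
  2P = (4, 6)
  3P = (18, 13)
  4P = (8, 1)
  5P = (7, 4)
  6P = (14, 18)
  7P = (15, 9)
  8P = (0, 8)
  9P = (17, 3)
  10P = (2, 16)
  11P = (6, 21)
  12P = (19, 0)
  13P = (6, 2)
  14P = (2, 7)
  15P = (17, 20)
  16P = (0, 15)
  17P = (15, 14)
Match found at i = 17.

k = 17


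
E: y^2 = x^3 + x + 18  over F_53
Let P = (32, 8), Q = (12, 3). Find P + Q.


P != Q, so use the chord formula.
s = (y2 - y1) / (x2 - x1) = (48) / (33) mod 53 = 40
x3 = s^2 - x1 - x2 mod 53 = 40^2 - 32 - 12 = 19
y3 = s (x1 - x3) - y1 mod 53 = 40 * (32 - 19) - 8 = 35

P + Q = (19, 35)


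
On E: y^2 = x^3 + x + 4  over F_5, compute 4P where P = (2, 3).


k = 4 = 100_2 (binary, LSB first: 001)
Double-and-add from P = (2, 3):
  bit 0 = 0: acc unchanged = O
  bit 1 = 0: acc unchanged = O
  bit 2 = 1: acc = O + (1, 1) = (1, 1)

4P = (1, 1)


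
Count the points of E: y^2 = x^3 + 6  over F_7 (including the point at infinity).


For each x in F_7, count y with y^2 = x^3 + 0 x + 6 mod 7:
  x = 1: RHS = 0, y in [0]  -> 1 point(s)
  x = 2: RHS = 0, y in [0]  -> 1 point(s)
  x = 4: RHS = 0, y in [0]  -> 1 point(s)
Affine points: 3. Add the point at infinity: total = 4.

#E(F_7) = 4


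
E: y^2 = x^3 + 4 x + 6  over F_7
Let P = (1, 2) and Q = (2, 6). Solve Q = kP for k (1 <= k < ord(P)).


Enumerate multiples of P until we hit Q = (2, 6):
  1P = (1, 2)
  2P = (5, 5)
  3P = (2, 6)
Match found at i = 3.

k = 3


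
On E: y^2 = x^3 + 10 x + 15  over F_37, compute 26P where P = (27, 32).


k = 26 = 11010_2 (binary, LSB first: 01011)
Double-and-add from P = (27, 32):
  bit 0 = 0: acc unchanged = O
  bit 1 = 1: acc = O + (19, 16) = (19, 16)
  bit 2 = 0: acc unchanged = (19, 16)
  bit 3 = 1: acc = (19, 16) + (28, 11) = (20, 1)
  bit 4 = 1: acc = (20, 1) + (30, 3) = (27, 5)

26P = (27, 5)


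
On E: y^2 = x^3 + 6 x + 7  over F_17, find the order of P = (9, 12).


Compute successive multiples of P until we hit O:
  1P = (9, 12)
  2P = (15, 15)
  3P = (6, 15)
  4P = (3, 16)
  5P = (13, 2)
  6P = (14, 9)
  7P = (10, 9)
  8P = (7, 16)
  ... (continuing to 20P)
  20P = O

ord(P) = 20


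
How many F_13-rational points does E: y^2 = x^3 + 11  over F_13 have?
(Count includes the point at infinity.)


For each x in F_13, count y with y^2 = x^3 + 0 x + 11 mod 13:
  x = 1: RHS = 12, y in [5, 8]  -> 2 point(s)
  x = 3: RHS = 12, y in [5, 8]  -> 2 point(s)
  x = 4: RHS = 10, y in [6, 7]  -> 2 point(s)
  x = 7: RHS = 3, y in [4, 9]  -> 2 point(s)
  x = 8: RHS = 3, y in [4, 9]  -> 2 point(s)
  x = 9: RHS = 12, y in [5, 8]  -> 2 point(s)
  x = 10: RHS = 10, y in [6, 7]  -> 2 point(s)
  x = 11: RHS = 3, y in [4, 9]  -> 2 point(s)
  x = 12: RHS = 10, y in [6, 7]  -> 2 point(s)
Affine points: 18. Add the point at infinity: total = 19.

#E(F_13) = 19


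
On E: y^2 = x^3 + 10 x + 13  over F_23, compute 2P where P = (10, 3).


Doubling: s = (3 x1^2 + a) / (2 y1)
s = (3*10^2 + 10) / (2*3) mod 23 = 21
x3 = s^2 - 2 x1 mod 23 = 21^2 - 2*10 = 7
y3 = s (x1 - x3) - y1 mod 23 = 21 * (10 - 7) - 3 = 14

2P = (7, 14)


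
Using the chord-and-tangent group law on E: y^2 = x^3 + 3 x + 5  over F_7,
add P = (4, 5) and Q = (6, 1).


P != Q, so use the chord formula.
s = (y2 - y1) / (x2 - x1) = (3) / (2) mod 7 = 5
x3 = s^2 - x1 - x2 mod 7 = 5^2 - 4 - 6 = 1
y3 = s (x1 - x3) - y1 mod 7 = 5 * (4 - 1) - 5 = 3

P + Q = (1, 3)


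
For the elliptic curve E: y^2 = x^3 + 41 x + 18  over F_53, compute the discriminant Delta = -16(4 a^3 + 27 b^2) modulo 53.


4 a^3 + 27 b^2 = 4*41^3 + 27*18^2 = 275684 + 8748 = 284432
Delta = -16 * (284432) = -4550912
Delta mod 53 = 39

Delta = 39 (mod 53)


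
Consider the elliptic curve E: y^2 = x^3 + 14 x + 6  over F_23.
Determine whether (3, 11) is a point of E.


Check whether y^2 = x^3 + 14 x + 6 (mod 23) for (x, y) = (3, 11).
LHS: y^2 = 11^2 mod 23 = 6
RHS: x^3 + 14 x + 6 = 3^3 + 14*3 + 6 mod 23 = 6
LHS = RHS

Yes, on the curve


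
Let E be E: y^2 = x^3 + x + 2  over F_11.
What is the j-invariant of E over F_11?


Delta = -16(4 a^3 + 27 b^2) mod 11 = 1
-1728 * (4 a)^3 = -1728 * (4*1)^3 mod 11 = 2
j = 2 * 1^(-1) mod 11 = 2

j = 2 (mod 11)


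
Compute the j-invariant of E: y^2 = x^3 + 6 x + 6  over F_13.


Delta = -16(4 a^3 + 27 b^2) mod 13 = 4
-1728 * (4 a)^3 = -1728 * (4*6)^3 mod 13 = 5
j = 5 * 4^(-1) mod 13 = 11

j = 11 (mod 13)


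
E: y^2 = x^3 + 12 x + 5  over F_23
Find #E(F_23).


For each x in F_23, count y with y^2 = x^3 + 12 x + 5 mod 23:
  x = 1: RHS = 18, y in [8, 15]  -> 2 point(s)
  x = 4: RHS = 2, y in [5, 18]  -> 2 point(s)
  x = 5: RHS = 6, y in [11, 12]  -> 2 point(s)
  x = 7: RHS = 18, y in [8, 15]  -> 2 point(s)
  x = 13: RHS = 12, y in [9, 14]  -> 2 point(s)
  x = 15: RHS = 18, y in [8, 15]  -> 2 point(s)
  x = 17: RHS = 16, y in [4, 19]  -> 2 point(s)
  x = 18: RHS = 4, y in [2, 21]  -> 2 point(s)
  x = 19: RHS = 8, y in [10, 13]  -> 2 point(s)
Affine points: 18. Add the point at infinity: total = 19.

#E(F_23) = 19


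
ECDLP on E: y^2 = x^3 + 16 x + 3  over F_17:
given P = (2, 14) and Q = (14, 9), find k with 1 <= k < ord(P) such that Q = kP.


Enumerate multiples of P until we hit Q = (14, 9):
  1P = (2, 14)
  2P = (14, 8)
  3P = (14, 9)
Match found at i = 3.

k = 3


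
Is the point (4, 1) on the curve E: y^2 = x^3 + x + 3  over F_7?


Check whether y^2 = x^3 + 1 x + 3 (mod 7) for (x, y) = (4, 1).
LHS: y^2 = 1^2 mod 7 = 1
RHS: x^3 + 1 x + 3 = 4^3 + 1*4 + 3 mod 7 = 1
LHS = RHS

Yes, on the curve


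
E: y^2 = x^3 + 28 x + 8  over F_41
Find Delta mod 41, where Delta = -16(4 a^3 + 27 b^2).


4 a^3 + 27 b^2 = 4*28^3 + 27*8^2 = 87808 + 1728 = 89536
Delta = -16 * (89536) = -1432576
Delta mod 41 = 5

Delta = 5 (mod 41)


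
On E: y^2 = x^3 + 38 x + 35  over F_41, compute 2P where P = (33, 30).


Doubling: s = (3 x1^2 + a) / (2 y1)
s = (3*33^2 + 38) / (2*30) mod 41 = 38
x3 = s^2 - 2 x1 mod 41 = 38^2 - 2*33 = 25
y3 = s (x1 - x3) - y1 mod 41 = 38 * (33 - 25) - 30 = 28

2P = (25, 28)


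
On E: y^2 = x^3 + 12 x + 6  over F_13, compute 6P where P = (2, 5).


k = 6 = 110_2 (binary, LSB first: 011)
Double-and-add from P = (2, 5):
  bit 0 = 0: acc unchanged = O
  bit 1 = 1: acc = O + (8, 4) = (8, 4)
  bit 2 = 1: acc = (8, 4) + (7, 2) = (2, 8)

6P = (2, 8)


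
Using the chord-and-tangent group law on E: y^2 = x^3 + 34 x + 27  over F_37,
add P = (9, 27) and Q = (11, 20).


P != Q, so use the chord formula.
s = (y2 - y1) / (x2 - x1) = (30) / (2) mod 37 = 15
x3 = s^2 - x1 - x2 mod 37 = 15^2 - 9 - 11 = 20
y3 = s (x1 - x3) - y1 mod 37 = 15 * (9 - 20) - 27 = 30

P + Q = (20, 30)


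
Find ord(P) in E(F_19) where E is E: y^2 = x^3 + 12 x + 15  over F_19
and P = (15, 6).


Compute successive multiples of P until we hit O:
  1P = (15, 6)
  2P = (14, 18)
  3P = (1, 16)
  4P = (7, 10)
  5P = (2, 16)
  6P = (9, 4)
  7P = (12, 14)
  8P = (16, 3)
  ... (continuing to 17P)
  17P = O

ord(P) = 17


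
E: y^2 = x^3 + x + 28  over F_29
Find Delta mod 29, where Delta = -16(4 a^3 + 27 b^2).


4 a^3 + 27 b^2 = 4*1^3 + 27*28^2 = 4 + 21168 = 21172
Delta = -16 * (21172) = -338752
Delta mod 29 = 26

Delta = 26 (mod 29)


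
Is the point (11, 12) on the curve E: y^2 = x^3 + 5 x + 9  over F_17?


Check whether y^2 = x^3 + 5 x + 9 (mod 17) for (x, y) = (11, 12).
LHS: y^2 = 12^2 mod 17 = 8
RHS: x^3 + 5 x + 9 = 11^3 + 5*11 + 9 mod 17 = 1
LHS != RHS

No, not on the curve


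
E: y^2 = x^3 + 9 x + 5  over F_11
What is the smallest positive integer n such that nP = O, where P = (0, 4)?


Compute successive multiples of P until we hit O:
  1P = (0, 4)
  2P = (9, 1)
  3P = (7, 2)
  4P = (7, 9)
  5P = (9, 10)
  6P = (0, 7)
  7P = O

ord(P) = 7


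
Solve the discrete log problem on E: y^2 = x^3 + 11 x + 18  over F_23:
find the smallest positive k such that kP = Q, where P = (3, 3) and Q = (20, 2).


Enumerate multiples of P until we hit Q = (20, 2):
  1P = (3, 3)
  2P = (6, 1)
  3P = (17, 14)
  4P = (15, 4)
  5P = (9, 8)
  6P = (20, 2)
Match found at i = 6.

k = 6


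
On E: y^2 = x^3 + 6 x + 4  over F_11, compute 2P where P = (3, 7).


k = 2 = 10_2 (binary, LSB first: 01)
Double-and-add from P = (3, 7):
  bit 0 = 0: acc unchanged = O
  bit 1 = 1: acc = O + (5, 4) = (5, 4)

2P = (5, 4)


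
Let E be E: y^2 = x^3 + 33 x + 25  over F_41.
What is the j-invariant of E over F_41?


Delta = -16(4 a^3 + 27 b^2) mod 41 = 35
-1728 * (4 a)^3 = -1728 * (4*33)^3 mod 41 = 13
j = 13 * 35^(-1) mod 41 = 32

j = 32 (mod 41)


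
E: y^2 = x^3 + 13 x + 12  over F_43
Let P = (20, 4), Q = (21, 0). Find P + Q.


P != Q, so use the chord formula.
s = (y2 - y1) / (x2 - x1) = (39) / (1) mod 43 = 39
x3 = s^2 - x1 - x2 mod 43 = 39^2 - 20 - 21 = 18
y3 = s (x1 - x3) - y1 mod 43 = 39 * (20 - 18) - 4 = 31

P + Q = (18, 31)


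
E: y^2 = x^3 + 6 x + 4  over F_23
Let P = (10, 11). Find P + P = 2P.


Doubling: s = (3 x1^2 + a) / (2 y1)
s = (3*10^2 + 6) / (2*11) mod 23 = 16
x3 = s^2 - 2 x1 mod 23 = 16^2 - 2*10 = 6
y3 = s (x1 - x3) - y1 mod 23 = 16 * (10 - 6) - 11 = 7

2P = (6, 7)


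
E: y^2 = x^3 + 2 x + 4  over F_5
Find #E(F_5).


For each x in F_5, count y with y^2 = x^3 + 2 x + 4 mod 5:
  x = 0: RHS = 4, y in [2, 3]  -> 2 point(s)
  x = 2: RHS = 1, y in [1, 4]  -> 2 point(s)
  x = 4: RHS = 1, y in [1, 4]  -> 2 point(s)
Affine points: 6. Add the point at infinity: total = 7.

#E(F_5) = 7


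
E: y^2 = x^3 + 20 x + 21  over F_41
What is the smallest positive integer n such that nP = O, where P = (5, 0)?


Compute successive multiples of P until we hit O:
  1P = (5, 0)
  2P = O

ord(P) = 2


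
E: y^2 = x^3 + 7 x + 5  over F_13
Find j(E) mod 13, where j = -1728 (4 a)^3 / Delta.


Delta = -16(4 a^3 + 27 b^2) mod 13 = 8
-1728 * (4 a)^3 = -1728 * (4*7)^3 mod 13 = 8
j = 8 * 8^(-1) mod 13 = 1

j = 1 (mod 13)


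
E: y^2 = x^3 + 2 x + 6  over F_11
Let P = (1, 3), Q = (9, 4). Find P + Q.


P != Q, so use the chord formula.
s = (y2 - y1) / (x2 - x1) = (1) / (8) mod 11 = 7
x3 = s^2 - x1 - x2 mod 11 = 7^2 - 1 - 9 = 6
y3 = s (x1 - x3) - y1 mod 11 = 7 * (1 - 6) - 3 = 6

P + Q = (6, 6)


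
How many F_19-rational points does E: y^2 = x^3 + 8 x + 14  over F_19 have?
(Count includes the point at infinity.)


For each x in F_19, count y with y^2 = x^3 + 8 x + 14 mod 19:
  x = 1: RHS = 4, y in [2, 17]  -> 2 point(s)
  x = 2: RHS = 0, y in [0]  -> 1 point(s)
  x = 8: RHS = 1, y in [1, 18]  -> 2 point(s)
  x = 9: RHS = 17, y in [6, 13]  -> 2 point(s)
  x = 10: RHS = 11, y in [7, 12]  -> 2 point(s)
  x = 13: RHS = 16, y in [4, 15]  -> 2 point(s)
  x = 14: RHS = 1, y in [1, 18]  -> 2 point(s)
  x = 16: RHS = 1, y in [1, 18]  -> 2 point(s)
  x = 17: RHS = 9, y in [3, 16]  -> 2 point(s)
  x = 18: RHS = 5, y in [9, 10]  -> 2 point(s)
Affine points: 19. Add the point at infinity: total = 20.

#E(F_19) = 20


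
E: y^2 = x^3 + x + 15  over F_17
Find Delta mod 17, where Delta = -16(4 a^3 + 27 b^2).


4 a^3 + 27 b^2 = 4*1^3 + 27*15^2 = 4 + 6075 = 6079
Delta = -16 * (6079) = -97264
Delta mod 17 = 10

Delta = 10 (mod 17)


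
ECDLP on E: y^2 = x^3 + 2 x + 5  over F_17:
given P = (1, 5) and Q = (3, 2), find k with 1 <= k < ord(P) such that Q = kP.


Enumerate multiples of P until we hit Q = (3, 2):
  1P = (1, 5)
  2P = (11, 7)
  3P = (3, 15)
  4P = (4, 14)
  5P = (4, 3)
  6P = (3, 2)
Match found at i = 6.

k = 6


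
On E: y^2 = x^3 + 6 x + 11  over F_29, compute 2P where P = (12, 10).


Doubling: s = (3 x1^2 + a) / (2 y1)
s = (3*12^2 + 6) / (2*10) mod 29 = 19
x3 = s^2 - 2 x1 mod 29 = 19^2 - 2*12 = 18
y3 = s (x1 - x3) - y1 mod 29 = 19 * (12 - 18) - 10 = 21

2P = (18, 21)


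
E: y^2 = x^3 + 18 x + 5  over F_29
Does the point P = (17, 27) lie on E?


Check whether y^2 = x^3 + 18 x + 5 (mod 29) for (x, y) = (17, 27).
LHS: y^2 = 27^2 mod 29 = 4
RHS: x^3 + 18 x + 5 = 17^3 + 18*17 + 5 mod 29 = 4
LHS = RHS

Yes, on the curve


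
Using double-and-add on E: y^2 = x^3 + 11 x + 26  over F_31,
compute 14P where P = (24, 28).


k = 14 = 1110_2 (binary, LSB first: 0111)
Double-and-add from P = (24, 28):
  bit 0 = 0: acc unchanged = O
  bit 1 = 1: acc = O + (22, 2) = (22, 2)
  bit 2 = 1: acc = (22, 2) + (28, 20) = (21, 1)
  bit 3 = 1: acc = (21, 1) + (20, 0) = (22, 29)

14P = (22, 29)


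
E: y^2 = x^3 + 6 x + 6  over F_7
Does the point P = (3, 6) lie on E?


Check whether y^2 = x^3 + 6 x + 6 (mod 7) for (x, y) = (3, 6).
LHS: y^2 = 6^2 mod 7 = 1
RHS: x^3 + 6 x + 6 = 3^3 + 6*3 + 6 mod 7 = 2
LHS != RHS

No, not on the curve


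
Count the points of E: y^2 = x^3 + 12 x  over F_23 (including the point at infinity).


For each x in F_23, count y with y^2 = x^3 + 12 x + 0 mod 23:
  x = 0: RHS = 0, y in [0]  -> 1 point(s)
  x = 1: RHS = 13, y in [6, 17]  -> 2 point(s)
  x = 2: RHS = 9, y in [3, 20]  -> 2 point(s)
  x = 5: RHS = 1, y in [1, 22]  -> 2 point(s)
  x = 6: RHS = 12, y in [9, 14]  -> 2 point(s)
  x = 7: RHS = 13, y in [6, 17]  -> 2 point(s)
  x = 9: RHS = 9, y in [3, 20]  -> 2 point(s)
  x = 10: RHS = 16, y in [4, 19]  -> 2 point(s)
  x = 12: RHS = 9, y in [3, 20]  -> 2 point(s)
  x = 15: RHS = 13, y in [6, 17]  -> 2 point(s)
  x = 19: RHS = 3, y in [7, 16]  -> 2 point(s)
  x = 20: RHS = 6, y in [11, 12]  -> 2 point(s)
Affine points: 23. Add the point at infinity: total = 24.

#E(F_23) = 24


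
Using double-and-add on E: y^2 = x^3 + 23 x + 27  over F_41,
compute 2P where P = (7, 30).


k = 2 = 10_2 (binary, LSB first: 01)
Double-and-add from P = (7, 30):
  bit 0 = 0: acc unchanged = O
  bit 1 = 1: acc = O + (2, 32) = (2, 32)

2P = (2, 32)


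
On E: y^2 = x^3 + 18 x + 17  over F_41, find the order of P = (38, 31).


Compute successive multiples of P until we hit O:
  1P = (38, 31)
  2P = (29, 0)
  3P = (38, 10)
  4P = O

ord(P) = 4


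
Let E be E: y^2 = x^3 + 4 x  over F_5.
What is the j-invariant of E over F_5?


Delta = -16(4 a^3 + 27 b^2) mod 5 = 4
-1728 * (4 a)^3 = -1728 * (4*4)^3 mod 5 = 2
j = 2 * 4^(-1) mod 5 = 3

j = 3 (mod 5)


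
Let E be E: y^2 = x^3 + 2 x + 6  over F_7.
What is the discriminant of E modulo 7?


4 a^3 + 27 b^2 = 4*2^3 + 27*6^2 = 32 + 972 = 1004
Delta = -16 * (1004) = -16064
Delta mod 7 = 1

Delta = 1 (mod 7)


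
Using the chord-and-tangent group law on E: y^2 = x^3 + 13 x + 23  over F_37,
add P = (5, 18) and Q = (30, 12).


P != Q, so use the chord formula.
s = (y2 - y1) / (x2 - x1) = (31) / (25) mod 37 = 19
x3 = s^2 - x1 - x2 mod 37 = 19^2 - 5 - 30 = 30
y3 = s (x1 - x3) - y1 mod 37 = 19 * (5 - 30) - 18 = 25

P + Q = (30, 25)


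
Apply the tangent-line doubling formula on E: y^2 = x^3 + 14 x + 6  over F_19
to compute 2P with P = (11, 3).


Doubling: s = (3 x1^2 + a) / (2 y1)
s = (3*11^2 + 14) / (2*3) mod 19 = 9
x3 = s^2 - 2 x1 mod 19 = 9^2 - 2*11 = 2
y3 = s (x1 - x3) - y1 mod 19 = 9 * (11 - 2) - 3 = 2

2P = (2, 2)


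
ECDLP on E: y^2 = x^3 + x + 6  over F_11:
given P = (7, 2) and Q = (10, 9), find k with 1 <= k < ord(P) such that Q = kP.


Enumerate multiples of P until we hit Q = (10, 9):
  1P = (7, 2)
  2P = (2, 7)
  3P = (3, 5)
  4P = (5, 2)
  5P = (10, 9)
Match found at i = 5.

k = 5


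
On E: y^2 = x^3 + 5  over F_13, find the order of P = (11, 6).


Compute successive multiples of P until we hit O:
  1P = (11, 6)
  2P = (5, 0)
  3P = (11, 7)
  4P = O

ord(P) = 4


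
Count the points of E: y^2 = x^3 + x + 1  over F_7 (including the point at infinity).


For each x in F_7, count y with y^2 = x^3 + 1 x + 1 mod 7:
  x = 0: RHS = 1, y in [1, 6]  -> 2 point(s)
  x = 2: RHS = 4, y in [2, 5]  -> 2 point(s)
Affine points: 4. Add the point at infinity: total = 5.

#E(F_7) = 5


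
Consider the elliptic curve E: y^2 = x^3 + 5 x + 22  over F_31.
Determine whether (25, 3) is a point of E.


Check whether y^2 = x^3 + 5 x + 22 (mod 31) for (x, y) = (25, 3).
LHS: y^2 = 3^2 mod 31 = 9
RHS: x^3 + 5 x + 22 = 25^3 + 5*25 + 22 mod 31 = 24
LHS != RHS

No, not on the curve


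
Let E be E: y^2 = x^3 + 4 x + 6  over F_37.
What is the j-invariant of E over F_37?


Delta = -16(4 a^3 + 27 b^2) mod 37 = 36
-1728 * (4 a)^3 = -1728 * (4*4)^3 mod 37 = 27
j = 27 * 36^(-1) mod 37 = 10

j = 10 (mod 37)


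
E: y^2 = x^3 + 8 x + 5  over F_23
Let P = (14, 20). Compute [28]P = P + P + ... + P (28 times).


k = 28 = 11100_2 (binary, LSB first: 00111)
Double-and-add from P = (14, 20):
  bit 0 = 0: acc unchanged = O
  bit 1 = 0: acc unchanged = O
  bit 2 = 1: acc = O + (9, 22) = (9, 22)
  bit 3 = 1: acc = (9, 22) + (6, 4) = (21, 21)
  bit 4 = 1: acc = (21, 21) + (20, 0) = (9, 1)

28P = (9, 1)


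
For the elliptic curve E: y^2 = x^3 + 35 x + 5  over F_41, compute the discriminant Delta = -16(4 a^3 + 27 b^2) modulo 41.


4 a^3 + 27 b^2 = 4*35^3 + 27*5^2 = 171500 + 675 = 172175
Delta = -16 * (172175) = -2754800
Delta mod 41 = 31

Delta = 31 (mod 41)


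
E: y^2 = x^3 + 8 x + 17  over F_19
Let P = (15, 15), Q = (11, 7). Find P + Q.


P != Q, so use the chord formula.
s = (y2 - y1) / (x2 - x1) = (11) / (15) mod 19 = 2
x3 = s^2 - x1 - x2 mod 19 = 2^2 - 15 - 11 = 16
y3 = s (x1 - x3) - y1 mod 19 = 2 * (15 - 16) - 15 = 2

P + Q = (16, 2)


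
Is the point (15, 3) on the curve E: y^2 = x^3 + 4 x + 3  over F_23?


Check whether y^2 = x^3 + 4 x + 3 (mod 23) for (x, y) = (15, 3).
LHS: y^2 = 3^2 mod 23 = 9
RHS: x^3 + 4 x + 3 = 15^3 + 4*15 + 3 mod 23 = 11
LHS != RHS

No, not on the curve


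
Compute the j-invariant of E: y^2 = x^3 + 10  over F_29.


Delta = -16(4 a^3 + 27 b^2) mod 29 = 10
-1728 * (4 a)^3 = -1728 * (4*0)^3 mod 29 = 0
j = 0 * 10^(-1) mod 29 = 0

j = 0 (mod 29)


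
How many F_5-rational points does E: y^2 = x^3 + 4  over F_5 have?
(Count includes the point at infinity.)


For each x in F_5, count y with y^2 = x^3 + 0 x + 4 mod 5:
  x = 0: RHS = 4, y in [2, 3]  -> 2 point(s)
  x = 1: RHS = 0, y in [0]  -> 1 point(s)
  x = 3: RHS = 1, y in [1, 4]  -> 2 point(s)
Affine points: 5. Add the point at infinity: total = 6.

#E(F_5) = 6


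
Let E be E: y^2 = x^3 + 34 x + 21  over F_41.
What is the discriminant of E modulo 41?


4 a^3 + 27 b^2 = 4*34^3 + 27*21^2 = 157216 + 11907 = 169123
Delta = -16 * (169123) = -2705968
Delta mod 41 = 32

Delta = 32 (mod 41)


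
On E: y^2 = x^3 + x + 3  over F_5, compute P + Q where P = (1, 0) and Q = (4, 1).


P != Q, so use the chord formula.
s = (y2 - y1) / (x2 - x1) = (1) / (3) mod 5 = 2
x3 = s^2 - x1 - x2 mod 5 = 2^2 - 1 - 4 = 4
y3 = s (x1 - x3) - y1 mod 5 = 2 * (1 - 4) - 0 = 4

P + Q = (4, 4)


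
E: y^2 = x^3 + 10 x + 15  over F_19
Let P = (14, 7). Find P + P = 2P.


Doubling: s = (3 x1^2 + a) / (2 y1)
s = (3*14^2 + 10) / (2*7) mod 19 = 2
x3 = s^2 - 2 x1 mod 19 = 2^2 - 2*14 = 14
y3 = s (x1 - x3) - y1 mod 19 = 2 * (14 - 14) - 7 = 12

2P = (14, 12)


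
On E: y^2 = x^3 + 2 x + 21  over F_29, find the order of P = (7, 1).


Compute successive multiples of P until we hit O:
  1P = (7, 1)
  2P = (19, 4)
  3P = (23, 24)
  4P = (15, 2)
  5P = (12, 2)
  6P = (17, 26)
  7P = (4, 21)
  8P = (27, 26)
  ... (continuing to 29P)
  29P = O

ord(P) = 29


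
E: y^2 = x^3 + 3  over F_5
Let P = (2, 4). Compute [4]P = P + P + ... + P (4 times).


k = 4 = 100_2 (binary, LSB first: 001)
Double-and-add from P = (2, 4):
  bit 0 = 0: acc unchanged = O
  bit 1 = 0: acc unchanged = O
  bit 2 = 1: acc = O + (2, 4) = (2, 4)

4P = (2, 4)


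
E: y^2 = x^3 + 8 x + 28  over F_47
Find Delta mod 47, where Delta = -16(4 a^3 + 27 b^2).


4 a^3 + 27 b^2 = 4*8^3 + 27*28^2 = 2048 + 21168 = 23216
Delta = -16 * (23216) = -371456
Delta mod 47 = 32

Delta = 32 (mod 47)


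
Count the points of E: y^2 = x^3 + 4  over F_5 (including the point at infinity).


For each x in F_5, count y with y^2 = x^3 + 0 x + 4 mod 5:
  x = 0: RHS = 4, y in [2, 3]  -> 2 point(s)
  x = 1: RHS = 0, y in [0]  -> 1 point(s)
  x = 3: RHS = 1, y in [1, 4]  -> 2 point(s)
Affine points: 5. Add the point at infinity: total = 6.

#E(F_5) = 6


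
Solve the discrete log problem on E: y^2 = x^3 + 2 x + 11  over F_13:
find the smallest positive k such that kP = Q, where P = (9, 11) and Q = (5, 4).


Enumerate multiples of P until we hit Q = (5, 4):
  1P = (9, 11)
  2P = (5, 4)
Match found at i = 2.

k = 2


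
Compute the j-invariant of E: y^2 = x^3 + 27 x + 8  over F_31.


Delta = -16(4 a^3 + 27 b^2) mod 31 = 8
-1728 * (4 a)^3 = -1728 * (4*27)^3 mod 31 = 30
j = 30 * 8^(-1) mod 31 = 27

j = 27 (mod 31)


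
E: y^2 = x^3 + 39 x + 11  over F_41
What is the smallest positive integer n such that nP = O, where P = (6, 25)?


Compute successive multiples of P until we hit O:
  1P = (6, 25)
  2P = (27, 1)
  3P = (16, 4)
  4P = (23, 23)
  5P = (14, 29)
  6P = (11, 34)
  7P = (1, 25)
  8P = (34, 16)
  ... (continuing to 31P)
  31P = O

ord(P) = 31


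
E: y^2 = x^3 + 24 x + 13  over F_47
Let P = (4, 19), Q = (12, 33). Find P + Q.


P != Q, so use the chord formula.
s = (y2 - y1) / (x2 - x1) = (14) / (8) mod 47 = 37
x3 = s^2 - x1 - x2 mod 47 = 37^2 - 4 - 12 = 37
y3 = s (x1 - x3) - y1 mod 47 = 37 * (4 - 37) - 19 = 29

P + Q = (37, 29)


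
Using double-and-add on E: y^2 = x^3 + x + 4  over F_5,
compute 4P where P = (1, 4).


k = 4 = 100_2 (binary, LSB first: 001)
Double-and-add from P = (1, 4):
  bit 0 = 0: acc unchanged = O
  bit 1 = 0: acc unchanged = O
  bit 2 = 1: acc = O + (0, 3) = (0, 3)

4P = (0, 3)


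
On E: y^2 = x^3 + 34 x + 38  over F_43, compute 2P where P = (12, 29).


Doubling: s = (3 x1^2 + a) / (2 y1)
s = (3*12^2 + 34) / (2*29) mod 43 = 11
x3 = s^2 - 2 x1 mod 43 = 11^2 - 2*12 = 11
y3 = s (x1 - x3) - y1 mod 43 = 11 * (12 - 11) - 29 = 25

2P = (11, 25)


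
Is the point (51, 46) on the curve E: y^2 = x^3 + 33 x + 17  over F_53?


Check whether y^2 = x^3 + 33 x + 17 (mod 53) for (x, y) = (51, 46).
LHS: y^2 = 46^2 mod 53 = 49
RHS: x^3 + 33 x + 17 = 51^3 + 33*51 + 17 mod 53 = 49
LHS = RHS

Yes, on the curve


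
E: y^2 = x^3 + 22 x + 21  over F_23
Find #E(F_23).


For each x in F_23, count y with y^2 = x^3 + 22 x + 21 mod 23:
  x = 2: RHS = 4, y in [2, 21]  -> 2 point(s)
  x = 4: RHS = 12, y in [9, 14]  -> 2 point(s)
  x = 5: RHS = 3, y in [7, 16]  -> 2 point(s)
  x = 6: RHS = 1, y in [1, 22]  -> 2 point(s)
  x = 7: RHS = 12, y in [9, 14]  -> 2 point(s)
  x = 12: RHS = 12, y in [9, 14]  -> 2 point(s)
  x = 15: RHS = 0, y in [0]  -> 1 point(s)
  x = 17: RHS = 18, y in [8, 15]  -> 2 point(s)
  x = 18: RHS = 16, y in [4, 19]  -> 2 point(s)
Affine points: 17. Add the point at infinity: total = 18.

#E(F_23) = 18


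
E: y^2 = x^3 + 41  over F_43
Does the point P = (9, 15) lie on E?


Check whether y^2 = x^3 + 0 x + 41 (mod 43) for (x, y) = (9, 15).
LHS: y^2 = 15^2 mod 43 = 10
RHS: x^3 + 0 x + 41 = 9^3 + 0*9 + 41 mod 43 = 39
LHS != RHS

No, not on the curve


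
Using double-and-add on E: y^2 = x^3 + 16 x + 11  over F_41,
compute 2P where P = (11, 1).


k = 2 = 10_2 (binary, LSB first: 01)
Double-and-add from P = (11, 1):
  bit 0 = 0: acc unchanged = O
  bit 1 = 1: acc = O + (3, 39) = (3, 39)

2P = (3, 39)


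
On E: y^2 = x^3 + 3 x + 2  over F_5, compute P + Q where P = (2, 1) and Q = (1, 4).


P != Q, so use the chord formula.
s = (y2 - y1) / (x2 - x1) = (3) / (4) mod 5 = 2
x3 = s^2 - x1 - x2 mod 5 = 2^2 - 2 - 1 = 1
y3 = s (x1 - x3) - y1 mod 5 = 2 * (2 - 1) - 1 = 1

P + Q = (1, 1)


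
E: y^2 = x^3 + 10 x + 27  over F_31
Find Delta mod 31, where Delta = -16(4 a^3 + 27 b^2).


4 a^3 + 27 b^2 = 4*10^3 + 27*27^2 = 4000 + 19683 = 23683
Delta = -16 * (23683) = -378928
Delta mod 31 = 16

Delta = 16 (mod 31)


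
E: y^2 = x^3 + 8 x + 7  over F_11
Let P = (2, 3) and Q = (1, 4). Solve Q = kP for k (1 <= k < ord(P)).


Enumerate multiples of P until we hit Q = (1, 4):
  1P = (2, 3)
  2P = (1, 4)
Match found at i = 2.

k = 2


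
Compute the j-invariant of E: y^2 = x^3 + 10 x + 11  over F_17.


Delta = -16(4 a^3 + 27 b^2) mod 17 = 8
-1728 * (4 a)^3 = -1728 * (4*10)^3 mod 17 = 4
j = 4 * 8^(-1) mod 17 = 9

j = 9 (mod 17)


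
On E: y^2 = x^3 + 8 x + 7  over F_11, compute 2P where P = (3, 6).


Doubling: s = (3 x1^2 + a) / (2 y1)
s = (3*3^2 + 8) / (2*6) mod 11 = 2
x3 = s^2 - 2 x1 mod 11 = 2^2 - 2*3 = 9
y3 = s (x1 - x3) - y1 mod 11 = 2 * (3 - 9) - 6 = 4

2P = (9, 4)


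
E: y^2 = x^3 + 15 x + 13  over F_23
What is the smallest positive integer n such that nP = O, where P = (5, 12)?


Compute successive multiples of P until we hit O:
  1P = (5, 12)
  2P = (17, 12)
  3P = (1, 11)
  4P = (7, 22)
  5P = (13, 17)
  6P = (0, 17)
  7P = (19, 2)
  8P = (15, 5)
  ... (continuing to 30P)
  30P = O

ord(P) = 30


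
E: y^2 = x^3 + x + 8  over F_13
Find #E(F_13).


For each x in F_13, count y with y^2 = x^3 + 1 x + 8 mod 13:
  x = 1: RHS = 10, y in [6, 7]  -> 2 point(s)
  x = 3: RHS = 12, y in [5, 8]  -> 2 point(s)
  x = 6: RHS = 9, y in [3, 10]  -> 2 point(s)
  x = 10: RHS = 4, y in [2, 11]  -> 2 point(s)
Affine points: 8. Add the point at infinity: total = 9.

#E(F_13) = 9


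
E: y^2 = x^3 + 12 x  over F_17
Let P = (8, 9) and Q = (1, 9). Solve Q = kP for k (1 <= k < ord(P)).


Enumerate multiples of P until we hit Q = (1, 9):
  1P = (8, 9)
  2P = (1, 8)
  3P = (16, 2)
  4P = (2, 7)
  5P = (9, 2)
  6P = (15, 6)
  7P = (15, 11)
  8P = (9, 15)
  9P = (2, 10)
  10P = (16, 15)
  11P = (1, 9)
Match found at i = 11.

k = 11


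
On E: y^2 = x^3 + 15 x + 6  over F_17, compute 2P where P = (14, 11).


Doubling: s = (3 x1^2 + a) / (2 y1)
s = (3*14^2 + 15) / (2*11) mod 17 = 5
x3 = s^2 - 2 x1 mod 17 = 5^2 - 2*14 = 14
y3 = s (x1 - x3) - y1 mod 17 = 5 * (14 - 14) - 11 = 6

2P = (14, 6)


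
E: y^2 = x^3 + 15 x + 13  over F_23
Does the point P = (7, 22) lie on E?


Check whether y^2 = x^3 + 15 x + 13 (mod 23) for (x, y) = (7, 22).
LHS: y^2 = 22^2 mod 23 = 1
RHS: x^3 + 15 x + 13 = 7^3 + 15*7 + 13 mod 23 = 1
LHS = RHS

Yes, on the curve


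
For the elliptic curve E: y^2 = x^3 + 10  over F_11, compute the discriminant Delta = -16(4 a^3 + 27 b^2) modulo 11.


4 a^3 + 27 b^2 = 4*0^3 + 27*10^2 = 0 + 2700 = 2700
Delta = -16 * (2700) = -43200
Delta mod 11 = 8

Delta = 8 (mod 11)


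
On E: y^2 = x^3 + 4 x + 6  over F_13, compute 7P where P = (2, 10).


k = 7 = 111_2 (binary, LSB first: 111)
Double-and-add from P = (2, 10):
  bit 0 = 1: acc = O + (2, 10) = (2, 10)
  bit 1 = 1: acc = (2, 10) + (6, 5) = (9, 2)
  bit 2 = 1: acc = (9, 2) + (11, 4) = (7, 0)

7P = (7, 0)


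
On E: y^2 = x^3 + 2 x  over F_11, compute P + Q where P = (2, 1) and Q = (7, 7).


P != Q, so use the chord formula.
s = (y2 - y1) / (x2 - x1) = (6) / (5) mod 11 = 10
x3 = s^2 - x1 - x2 mod 11 = 10^2 - 2 - 7 = 3
y3 = s (x1 - x3) - y1 mod 11 = 10 * (2 - 3) - 1 = 0

P + Q = (3, 0)


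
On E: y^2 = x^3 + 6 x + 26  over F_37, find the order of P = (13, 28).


Compute successive multiples of P until we hit O:
  1P = (13, 28)
  2P = (0, 27)
  3P = (17, 3)
  4P = (16, 0)
  5P = (17, 34)
  6P = (0, 10)
  7P = (13, 9)
  8P = O

ord(P) = 8


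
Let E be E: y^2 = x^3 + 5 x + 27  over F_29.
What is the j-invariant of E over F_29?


Delta = -16(4 a^3 + 27 b^2) mod 29 = 16
-1728 * (4 a)^3 = -1728 * (4*5)^3 mod 29 = 10
j = 10 * 16^(-1) mod 29 = 26

j = 26 (mod 29)


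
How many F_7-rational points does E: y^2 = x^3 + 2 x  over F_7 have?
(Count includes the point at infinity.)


For each x in F_7, count y with y^2 = x^3 + 2 x + 0 mod 7:
  x = 0: RHS = 0, y in [0]  -> 1 point(s)
  x = 4: RHS = 2, y in [3, 4]  -> 2 point(s)
  x = 5: RHS = 2, y in [3, 4]  -> 2 point(s)
  x = 6: RHS = 4, y in [2, 5]  -> 2 point(s)
Affine points: 7. Add the point at infinity: total = 8.

#E(F_7) = 8


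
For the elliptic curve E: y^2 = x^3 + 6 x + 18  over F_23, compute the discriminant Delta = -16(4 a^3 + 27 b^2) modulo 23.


4 a^3 + 27 b^2 = 4*6^3 + 27*18^2 = 864 + 8748 = 9612
Delta = -16 * (9612) = -153792
Delta mod 23 = 9

Delta = 9 (mod 23)


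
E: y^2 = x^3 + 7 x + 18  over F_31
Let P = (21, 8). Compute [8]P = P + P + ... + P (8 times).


k = 8 = 1000_2 (binary, LSB first: 0001)
Double-and-add from P = (21, 8):
  bit 0 = 0: acc unchanged = O
  bit 1 = 0: acc unchanged = O
  bit 2 = 0: acc unchanged = O
  bit 3 = 1: acc = O + (8, 20) = (8, 20)

8P = (8, 20)


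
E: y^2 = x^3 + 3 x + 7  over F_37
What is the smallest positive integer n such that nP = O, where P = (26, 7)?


Compute successive multiples of P until we hit O:
  1P = (26, 7)
  2P = (10, 36)
  3P = (29, 10)
  4P = (20, 36)
  5P = (1, 14)
  6P = (7, 1)
  7P = (0, 9)
  8P = (4, 34)
  ... (continuing to 43P)
  43P = O

ord(P) = 43


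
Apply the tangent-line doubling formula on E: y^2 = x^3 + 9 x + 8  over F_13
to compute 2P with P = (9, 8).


Doubling: s = (3 x1^2 + a) / (2 y1)
s = (3*9^2 + 9) / (2*8) mod 13 = 6
x3 = s^2 - 2 x1 mod 13 = 6^2 - 2*9 = 5
y3 = s (x1 - x3) - y1 mod 13 = 6 * (9 - 5) - 8 = 3

2P = (5, 3)


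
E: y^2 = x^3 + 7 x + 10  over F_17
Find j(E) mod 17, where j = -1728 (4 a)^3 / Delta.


Delta = -16(4 a^3 + 27 b^2) mod 17 = 9
-1728 * (4 a)^3 = -1728 * (4*7)^3 mod 17 = 13
j = 13 * 9^(-1) mod 17 = 9

j = 9 (mod 17)


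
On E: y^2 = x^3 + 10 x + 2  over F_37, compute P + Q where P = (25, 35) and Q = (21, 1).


P != Q, so use the chord formula.
s = (y2 - y1) / (x2 - x1) = (3) / (33) mod 37 = 27
x3 = s^2 - x1 - x2 mod 37 = 27^2 - 25 - 21 = 17
y3 = s (x1 - x3) - y1 mod 37 = 27 * (25 - 17) - 35 = 33

P + Q = (17, 33)


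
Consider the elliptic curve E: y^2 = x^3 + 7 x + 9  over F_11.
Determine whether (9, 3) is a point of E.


Check whether y^2 = x^3 + 7 x + 9 (mod 11) for (x, y) = (9, 3).
LHS: y^2 = 3^2 mod 11 = 9
RHS: x^3 + 7 x + 9 = 9^3 + 7*9 + 9 mod 11 = 9
LHS = RHS

Yes, on the curve


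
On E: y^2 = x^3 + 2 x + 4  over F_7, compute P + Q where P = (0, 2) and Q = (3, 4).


P != Q, so use the chord formula.
s = (y2 - y1) / (x2 - x1) = (2) / (3) mod 7 = 3
x3 = s^2 - x1 - x2 mod 7 = 3^2 - 0 - 3 = 6
y3 = s (x1 - x3) - y1 mod 7 = 3 * (0 - 6) - 2 = 1

P + Q = (6, 1)


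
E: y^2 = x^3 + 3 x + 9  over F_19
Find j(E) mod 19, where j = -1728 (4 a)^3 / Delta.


Delta = -16(4 a^3 + 27 b^2) mod 19 = 7
-1728 * (4 a)^3 = -1728 * (4*3)^3 mod 19 = 18
j = 18 * 7^(-1) mod 19 = 8

j = 8 (mod 19)


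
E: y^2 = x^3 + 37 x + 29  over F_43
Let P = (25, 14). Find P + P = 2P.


Doubling: s = (3 x1^2 + a) / (2 y1)
s = (3*25^2 + 37) / (2*14) mod 43 = 13
x3 = s^2 - 2 x1 mod 43 = 13^2 - 2*25 = 33
y3 = s (x1 - x3) - y1 mod 43 = 13 * (25 - 33) - 14 = 11

2P = (33, 11)


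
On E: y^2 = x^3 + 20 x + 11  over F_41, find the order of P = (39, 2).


Compute successive multiples of P until we hit O:
  1P = (39, 2)
  2P = (27, 12)
  3P = (11, 2)
  4P = (32, 39)
  5P = (13, 7)
  6P = (21, 4)
  7P = (21, 37)
  8P = (13, 34)
  ... (continuing to 13P)
  13P = O

ord(P) = 13


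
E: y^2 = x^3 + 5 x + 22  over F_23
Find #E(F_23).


For each x in F_23, count y with y^2 = x^3 + 5 x + 22 mod 23:
  x = 3: RHS = 18, y in [8, 15]  -> 2 point(s)
  x = 7: RHS = 9, y in [3, 20]  -> 2 point(s)
  x = 12: RHS = 16, y in [4, 19]  -> 2 point(s)
  x = 16: RHS = 12, y in [9, 14]  -> 2 point(s)
  x = 17: RHS = 6, y in [11, 12]  -> 2 point(s)
  x = 20: RHS = 3, y in [7, 16]  -> 2 point(s)
  x = 21: RHS = 4, y in [2, 21]  -> 2 point(s)
  x = 22: RHS = 16, y in [4, 19]  -> 2 point(s)
Affine points: 16. Add the point at infinity: total = 17.

#E(F_23) = 17
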